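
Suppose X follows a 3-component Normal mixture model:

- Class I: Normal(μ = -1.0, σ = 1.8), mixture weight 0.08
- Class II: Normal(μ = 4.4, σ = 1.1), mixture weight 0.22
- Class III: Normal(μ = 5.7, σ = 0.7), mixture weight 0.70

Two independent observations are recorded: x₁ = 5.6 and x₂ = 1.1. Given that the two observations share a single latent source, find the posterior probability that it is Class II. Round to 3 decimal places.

By Bayes' theorem, P(k | x) = w_k f_k(x) / Σ_j w_j f_j(x).
Since both observations come from the same component, the likelihood for component k is f_k(x₁)·f_k(x₂).
  f_I = [(1/(1.8·√(2π)))·exp(−(5.6−-1.0)²/(2·1.8²)) = 0.221635·exp(-6.72222) = 0.000266817] × [0.112221] = 2.99426e-05
  f_II = [(1/(1.1·√(2π)))·exp(−(5.6−4.4)²/(2·1.1²)) = 0.362675·exp(-0.59504) = 0.20003] × [0.00402895] = 0.00080591
  f_III = [(1/(0.7·√(2π)))·exp(−(5.6−5.7)²/(2·0.7²)) = 0.569918·exp(-0.01020) = 0.564132] × [2.39109e-10] = 1.34889e-10
Multiply by the mixture weights:
  w_I·f_I = 0.08 × 2.99426e-05 = 2.39541e-06
  w_II·f_II = 0.22 × 0.00080591 = 0.0001773
  w_III·f_III = 0.70 × 1.34889e-10 = 9.44224e-11
Evidence: 2.39541e-06 + 0.0001773 + 9.44224e-11 = 0.000179696
So the posterior for Class II is 0.0001773 / 0.000179696 ≈ 0.987.

0.987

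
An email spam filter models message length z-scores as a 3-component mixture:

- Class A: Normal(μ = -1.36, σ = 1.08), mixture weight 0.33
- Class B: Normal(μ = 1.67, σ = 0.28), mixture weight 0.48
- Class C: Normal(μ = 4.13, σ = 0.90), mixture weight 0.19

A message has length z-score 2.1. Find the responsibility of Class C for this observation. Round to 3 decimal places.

0.030

Apply Bayes' rule: the posterior for each component is proportional to its prior times its likelihood at x.
Evaluate each component's likelihood at the observed value:
  p_A = (1/(1.08·√(2π)))·exp(−(2.1−-1.36)²/(2·1.08²)) = 0.369391·exp(-5.13186) = 0.00218147
  p_B = (1/(0.28·√(2π)))·exp(−(2.1−1.67)²/(2·0.28²)) = 1.424794·exp(-1.17921) = 0.438155
  p_C = (1/(0.90·√(2π)))·exp(−(2.1−4.13)²/(2·0.90²)) = 0.443269·exp(-2.54377) = 0.0348277
Prior × likelihood for each component:
  P(Z=A)·p_A = 0.33 × 0.00218147 = 0.000719884
  P(Z=B)·p_B = 0.48 × 0.438155 = 0.210315
  P(Z=C)·p_C = 0.19 × 0.0348277 = 0.00661725
Denominator: 0.000719884 + 0.210315 + 0.00661725 = 0.217652
P(Class C | x) = 0.00661725 / 0.217652 ≈ 0.030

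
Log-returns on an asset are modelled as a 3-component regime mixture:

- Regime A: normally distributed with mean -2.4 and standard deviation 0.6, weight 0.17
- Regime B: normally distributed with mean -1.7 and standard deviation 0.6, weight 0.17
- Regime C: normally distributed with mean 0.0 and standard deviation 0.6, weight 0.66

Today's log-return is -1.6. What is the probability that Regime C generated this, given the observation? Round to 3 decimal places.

P(component k | x) = w_k·f_k(x) / marginal(x), where marginal(x) = Σ_j w_j·f_j(x).
Evaluate each component's likelihood at the observed value:
  p_A = 0.27335
  p_B = 0.655733
  p_C = 0.0189933
Multiply by the mixture weights:
  w_A·p_A = 0.17 × 0.27335 = 0.0464695
  w_B·p_B = 0.17 × 0.655733 = 0.111475
  w_C·p_C = 0.66 × 0.0189933 = 0.0125356
Marginal: 0.0464695 + 0.111475 + 0.0125356 = 0.17048
So the posterior for Regime C is 0.0125356 / 0.17048 ≈ 0.074.

0.074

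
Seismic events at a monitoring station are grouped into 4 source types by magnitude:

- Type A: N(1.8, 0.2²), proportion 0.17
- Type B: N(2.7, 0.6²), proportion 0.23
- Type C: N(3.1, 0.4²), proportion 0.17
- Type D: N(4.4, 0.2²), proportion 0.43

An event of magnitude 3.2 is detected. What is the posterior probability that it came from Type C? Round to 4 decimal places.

0.6033

By Bayes' theorem, P(k | x) = P(Z=k) f_k(x) / Σ_j P(Z=j) f_j(x).
Evaluate each component's likelihood at the observed value:
  L_A = 4.56736e-11
  L_B = 0.469853
  L_C = 0.96667
  L_D = 3.03794e-08
Unnormalised posteriors:
  P(Z=A)·L_A = 0.17 × 4.56736e-11 = 7.76451e-12
  P(Z=B)·L_B = 0.23 × 0.469853 = 0.108066
  P(Z=C)·L_C = 0.17 × 0.96667 = 0.164334
  P(Z=D)·L_D = 0.43 × 3.03794e-08 = 1.30631e-08
Denominator: 7.76451e-12 + 0.108066 + 0.164334 + 1.30631e-08 = 0.2724
P(Type C | data) = 0.164334 / 0.2724 ≈ 0.6033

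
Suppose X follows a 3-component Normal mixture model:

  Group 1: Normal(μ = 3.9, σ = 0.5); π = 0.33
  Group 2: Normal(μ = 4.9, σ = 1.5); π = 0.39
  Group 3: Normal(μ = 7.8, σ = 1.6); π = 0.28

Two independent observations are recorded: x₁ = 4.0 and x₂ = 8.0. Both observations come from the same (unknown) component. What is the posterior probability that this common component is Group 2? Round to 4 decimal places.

Apply Bayes' rule: the posterior for each component is proportional to its prior times its likelihood at x.
Since both observations come from the same component, the likelihood for component k is f_k(x₁)·f_k(x₂).
  p_1 = [0.782085] × [1.99968e-15] = 1.56392e-15
  p_2 = [0.22215] × [0.031431] = 0.0069824
  p_3 = [0.0148574] × [0.247399] = 0.00367571
Prior × likelihood for each component:
  P(Z=1)·p_1 = 0.33 × 1.56392e-15 = 5.16093e-16
  P(Z=2)·p_2 = 0.39 × 0.0069824 = 0.00272314
  P(Z=3)·p_3 = 0.28 × 0.00367571 = 0.0010292
Denominator: 5.16093e-16 + 0.00272314 + 0.0010292 = 0.00375233
So the posterior for Group 2 is 0.00272314 / 0.00375233 ≈ 0.7257.

0.7257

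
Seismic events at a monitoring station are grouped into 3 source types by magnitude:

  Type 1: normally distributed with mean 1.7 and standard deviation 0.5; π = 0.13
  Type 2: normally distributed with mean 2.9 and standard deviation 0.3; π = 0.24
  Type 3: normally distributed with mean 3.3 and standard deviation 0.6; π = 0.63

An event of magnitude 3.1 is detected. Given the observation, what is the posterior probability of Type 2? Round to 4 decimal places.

Posterior ∝ prior × likelihood, so P(k | x) ∝ w_k f_k(x); normalise over all components.
Normal densities:
  p_1 = (1/(0.5·√(2π)))·exp(−(3.1−1.7)²/(2·0.5²)) = 0.797885·exp(-3.92000) = 0.0158309
  p_2 = (1/(0.3·√(2π)))·exp(−(3.1−2.9)²/(2·0.3²)) = 1.329808·exp(-0.22222) = 1.06483
  p_3 = (1/(0.6·√(2π)))·exp(−(3.1−3.3)²/(2·0.6²)) = 0.664904·exp(-0.05556) = 0.628972
Weight by the priors:
  w_1·p_1 = 0.13 × 0.0158309 = 0.00205802
  w_2·p_2 = 0.24 × 1.06483 = 0.255558
  w_3·p_3 = 0.63 × 0.628972 = 0.396252
Denominator: 0.00205802 + 0.255558 + 0.396252 = 0.653869
P(Type 2 | x) = 0.255558 / 0.653869 ≈ 0.3908

0.3908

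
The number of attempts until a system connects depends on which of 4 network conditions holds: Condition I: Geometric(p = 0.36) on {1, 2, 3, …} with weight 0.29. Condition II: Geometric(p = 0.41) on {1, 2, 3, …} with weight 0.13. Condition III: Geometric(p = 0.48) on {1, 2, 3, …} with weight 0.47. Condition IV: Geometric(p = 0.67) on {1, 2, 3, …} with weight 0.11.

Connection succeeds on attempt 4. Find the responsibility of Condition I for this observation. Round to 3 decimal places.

0.377

The responsibility of component k is P(Z=k) f_k(x) divided by Σ_j P(Z=j) f_j(x).
Component likelihoods at x = 4:
  L_I = 0.0943718
  L_II = 0.0842054
  L_III = 0.0674918
  L_IV = 0.0240778
Multiply by the mixture weights:
  P(Z=I)·L_I = 0.29 × 0.0943718 = 0.0273678
  P(Z=II)·L_II = 0.13 × 0.0842054 = 0.0109467
  P(Z=III)·L_III = 0.47 × 0.0674918 = 0.0317212
  P(Z=IV)·L_IV = 0.11 × 0.0240778 = 0.00264856
Sum: 0.0273678 + 0.0109467 + 0.0317212 + 0.00264856 = 0.0726843
Responsibility of Condition I: 0.0273678 / 0.0726843 ≈ 0.377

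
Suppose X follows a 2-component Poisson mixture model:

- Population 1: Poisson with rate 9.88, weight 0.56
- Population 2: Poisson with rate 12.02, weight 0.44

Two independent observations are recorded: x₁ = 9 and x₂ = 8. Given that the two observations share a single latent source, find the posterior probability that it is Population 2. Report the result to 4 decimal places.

P(component k | x) = π_k·f_k(x) / marginal(x), where marginal(x) = Σ_j π_j·f_j(x).
Since both observations come from the same component, the likelihood for component k is f_k(x₁)·f_k(x₂).
  L_1 = [0.126538] × [0.115267] = 0.0145856
  L_2 = [0.0869276] × [0.0650872] = 0.00565787
Unnormalised posteriors:
  π_1·L_1 = 0.56 × 0.0145856 = 0.00816796
  π_2·L_2 = 0.44 × 0.00565787 = 0.00248946
Marginal: 0.00816796 + 0.00248946 = 0.0106574
Responsibility of Population 2: 0.00248946 / 0.0106574 ≈ 0.2336

0.2336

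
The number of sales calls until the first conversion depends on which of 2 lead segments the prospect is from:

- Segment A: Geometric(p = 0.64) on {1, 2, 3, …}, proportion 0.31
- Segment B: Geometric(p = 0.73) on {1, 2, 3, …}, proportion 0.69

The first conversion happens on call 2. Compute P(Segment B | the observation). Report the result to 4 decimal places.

0.6557

The responsibility of component k is π_k f_k(x) divided by Σ_j π_j f_j(x).
Component likelihoods at x = 2:
  f_A = 0.2304
  f_B = 0.1971
Prior × likelihood for each component:
  π_A·f_A = 0.31 × 0.2304 = 0.071424
  π_B·f_B = 0.69 × 0.1971 = 0.135999
Evidence: 0.071424 + 0.135999 = 0.207423
P(Segment B | x) = 0.135999 / 0.207423 ≈ 0.6557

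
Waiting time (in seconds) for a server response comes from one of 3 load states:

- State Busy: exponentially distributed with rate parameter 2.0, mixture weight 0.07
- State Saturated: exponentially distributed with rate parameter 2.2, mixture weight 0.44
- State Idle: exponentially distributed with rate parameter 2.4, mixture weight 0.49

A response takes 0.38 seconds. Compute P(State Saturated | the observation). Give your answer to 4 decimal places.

Apply Bayes' rule: the posterior for each component is proportional to its prior times its likelihood at x.
Exponential densities:
  L_Busy = 0.935333
  L_Saturated = 0.95357
  L_Idle = 0.964128
Weight by the priors:
  π_Busy·L_Busy = 0.07 × 0.935333 = 0.0654733
  π_Saturated·L_Saturated = 0.44 × 0.95357 = 0.419571
  π_Idle·L_Idle = 0.49 × 0.964128 = 0.472423
Marginal: 0.0654733 + 0.419571 + 0.472423 = 0.957467
P(State Saturated | x) ≈ 0.4382

0.4382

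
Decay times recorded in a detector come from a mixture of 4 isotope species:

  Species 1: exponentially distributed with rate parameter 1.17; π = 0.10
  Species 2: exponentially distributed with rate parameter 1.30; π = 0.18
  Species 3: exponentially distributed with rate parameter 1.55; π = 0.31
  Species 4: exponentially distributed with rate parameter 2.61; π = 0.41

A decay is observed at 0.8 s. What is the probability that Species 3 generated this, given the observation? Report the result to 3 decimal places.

0.347

By Bayes' theorem, P(k | x) = w_k f_k(x) / Σ_j w_j f_j(x).
Evaluate each component's likelihood at the observed value:
  f_1 = 1.17·e^(−1.17·0.8) = 1.17·e^(−0.9360) = 0.458866
  f_2 = 1.30·e^(−1.30·0.8) = 1.30·e^(−1.0400) = 0.459491
  f_3 = 1.55·e^(−1.55·0.8) = 1.55·e^(−1.2400) = 0.448546
  f_4 = 2.61·e^(−2.61·0.8) = 2.61·e^(−2.0880) = 0.32347
Unnormalised posteriors:
  w_1·f_1 = 0.10 × 0.458866 = 0.0458866
  w_2·f_2 = 0.18 × 0.459491 = 0.0827084
  w_3·f_3 = 0.31 × 0.448546 = 0.139049
  w_4·f_4 = 0.41 × 0.32347 = 0.132623
Normaliser: 0.0458866 + 0.0827084 + 0.139049 + 0.132623 = 0.400267
P(Species 3 | data) = 0.139049 / 0.400267 ≈ 0.347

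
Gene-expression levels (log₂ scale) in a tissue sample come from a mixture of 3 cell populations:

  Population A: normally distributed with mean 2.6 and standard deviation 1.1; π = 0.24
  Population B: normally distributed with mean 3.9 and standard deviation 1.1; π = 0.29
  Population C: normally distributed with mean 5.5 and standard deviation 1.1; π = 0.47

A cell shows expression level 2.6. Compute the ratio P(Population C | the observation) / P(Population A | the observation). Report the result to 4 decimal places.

0.0606

Since P(k|x) ∝ π_k f_k(x), the posterior odds are π_i f_i(x) / (π_j f_j(x)).
Evaluate each component's likelihood at the observed value:
  f_A = (1/(1.1·√(2π)))·exp(−(2.6−2.6)²/(2·1.1²)) = 0.362675·exp(-0.00000) = 0.362675
  f_B = (1/(1.1·√(2π)))·exp(−(2.6−3.9)²/(2·1.1²)) = 0.362675·exp(-0.69835) = 0.180397
  f_C = (1/(1.1·√(2π)))·exp(−(2.6−5.5)²/(2·1.1²)) = 0.362675·exp(-3.47521) = 0.0112268
0.00527658 / 0.087042 ≈ 0.0606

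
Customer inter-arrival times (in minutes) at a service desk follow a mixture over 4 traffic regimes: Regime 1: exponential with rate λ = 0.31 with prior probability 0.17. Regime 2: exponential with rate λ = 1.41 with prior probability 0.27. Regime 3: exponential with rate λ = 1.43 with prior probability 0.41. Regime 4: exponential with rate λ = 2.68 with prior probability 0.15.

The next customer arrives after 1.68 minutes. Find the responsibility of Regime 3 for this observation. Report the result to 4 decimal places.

0.4264

By Bayes' theorem, P(k | x) = P(Z=k) f_k(x) / Σ_j P(Z=j) f_j(x).
Exponential densities:
  f_1 = 0.31·e^(−0.31·1.68) = 0.31·e^(−0.5208) = 0.184154
  f_2 = 1.41·e^(−1.41·1.68) = 1.41·e^(−2.3688) = 0.131966
  f_3 = 1.43·e^(−1.43·1.68) = 1.43·e^(−2.4024) = 0.129416
  f_4 = 2.68·e^(−2.68·1.68) = 2.68·e^(−4.5024) = 0.0297007
Prior × likelihood for each component:
  P(Z=1)·f_1 = 0.17 × 0.184154 = 0.0313062
  P(Z=2)·f_2 = 0.27 × 0.131966 = 0.0356308
  P(Z=3)·f_3 = 0.41 × 0.129416 = 0.0530604
  P(Z=4)·f_4 = 0.15 × 0.0297007 = 0.00445511
Normaliser: 0.0313062 + 0.0356308 + 0.0530604 + 0.00445511 = 0.124453
P(Regime 3 | the observation) ≈ 0.4264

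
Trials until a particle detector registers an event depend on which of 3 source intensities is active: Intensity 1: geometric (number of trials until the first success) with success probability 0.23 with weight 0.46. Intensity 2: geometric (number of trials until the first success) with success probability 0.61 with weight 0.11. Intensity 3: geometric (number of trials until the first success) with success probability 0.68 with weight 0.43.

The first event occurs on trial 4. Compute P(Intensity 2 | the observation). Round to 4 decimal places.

P(component k | x) = π_k·f_k(x) / marginal(x), where marginal(x) = Σ_j π_j·f_j(x).
Evaluate each component's likelihood at the observed value:
  f_1 = 0.23·(1−0.23)^3 = 0.23·0.456533 = 0.105003
  f_2 = 0.61·(1−0.61)^3 = 0.61·0.059319 = 0.0361846
  f_3 = 0.68·(1−0.68)^3 = 0.68·0.032768 = 0.0222822
Prior × likelihood for each component:
  π_1·f_1 = 0.46 × 0.105003 = 0.0483012
  π_2·f_2 = 0.11 × 0.0361846 = 0.0039803
  π_3·f_3 = 0.43 × 0.0222822 = 0.00958136
Sum: 0.0483012 + 0.0039803 + 0.00958136 = 0.0618629
P(Intensity 2 | 4) = 0.0039803 / 0.0618629 ≈ 0.0643

0.0643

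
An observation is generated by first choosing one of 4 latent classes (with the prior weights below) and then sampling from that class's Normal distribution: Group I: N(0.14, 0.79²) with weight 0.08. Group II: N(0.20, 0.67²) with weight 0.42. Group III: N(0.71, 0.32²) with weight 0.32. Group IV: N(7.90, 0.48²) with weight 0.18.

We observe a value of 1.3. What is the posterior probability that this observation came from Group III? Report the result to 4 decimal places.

Apply Bayes' rule: the posterior for each component is proportional to its prior times its likelihood at x.
Evaluate each component's likelihood at the observed value:
  L_I = 0.17183
  L_II = 0.15471
  L_III = 0.227817
  L_IV = 7.33278e-42
Unnormalised posteriors:
  P(Z=I)·L_I = 0.08 × 0.17183 = 0.0137464
  P(Z=II)·L_II = 0.42 × 0.15471 = 0.0649784
  P(Z=III)·L_III = 0.32 × 0.227817 = 0.0729015
  P(Z=IV)·L_IV = 0.18 × 7.33278e-42 = 1.3199e-42
Denominator: 0.0137464 + 0.0649784 + 0.0729015 + 1.3199e-42 = 0.151626
P(Group III | data) ≈ 0.4808

0.4808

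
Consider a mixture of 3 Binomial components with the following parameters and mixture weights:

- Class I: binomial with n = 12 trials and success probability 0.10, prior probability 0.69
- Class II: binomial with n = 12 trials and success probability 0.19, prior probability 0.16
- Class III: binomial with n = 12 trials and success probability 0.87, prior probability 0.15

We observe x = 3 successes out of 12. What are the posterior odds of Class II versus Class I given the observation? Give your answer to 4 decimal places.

Posterior odds = (π_i f_i(x)) / (π_j f_j(x)); the normalising sum cancels.
Evaluate each component's likelihood at the observed value:
  L_I = 0.0852325
  L_II = 0.22649
  L_III = 1.53628e-06
Posterior odds = (π_II·L_II) / (π_I·L_I) = (0.16·0.22649) / (0.69·0.0852325) = 0.0362384 / 0.0588104 ≈ 0.6162

0.6162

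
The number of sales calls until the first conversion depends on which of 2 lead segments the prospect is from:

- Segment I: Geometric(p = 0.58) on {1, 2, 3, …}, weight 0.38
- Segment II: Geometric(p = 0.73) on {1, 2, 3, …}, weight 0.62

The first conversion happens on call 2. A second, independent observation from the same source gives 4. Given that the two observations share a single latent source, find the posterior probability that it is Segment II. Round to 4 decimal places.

0.3062

The responsibility of component k is w_k f_k(x) divided by Σ_j w_j f_j(x).
Since both observations come from the same component, the likelihood for component k is f_k(x₁)·f_k(x₂).
  L_I = [0.58·(1−0.58)^1 = 0.58·0.42 = 0.2436] × [0.042971] = 0.0104677
  L_II = [0.73·(1−0.73)^1 = 0.73·0.27 = 0.1971] × [0.0143686] = 0.00283205
Unnormalised posteriors:
  w_I·L_I = 0.38 × 0.0104677 = 0.00397774
  w_II·L_II = 0.62 × 0.00283205 = 0.00175587
Normaliser: 0.00397774 + 0.00175587 = 0.00573361
Responsibility of Segment II: 0.00175587 / 0.00573361 ≈ 0.3062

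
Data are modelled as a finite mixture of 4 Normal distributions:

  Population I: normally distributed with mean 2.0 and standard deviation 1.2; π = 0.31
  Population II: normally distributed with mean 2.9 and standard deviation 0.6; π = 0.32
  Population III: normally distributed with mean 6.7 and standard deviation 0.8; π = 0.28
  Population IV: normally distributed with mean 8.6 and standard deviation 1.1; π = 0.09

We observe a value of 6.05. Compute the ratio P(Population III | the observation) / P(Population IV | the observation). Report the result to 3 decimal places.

Only the two components matter; the odds are (π_i f_i(x)) / (π_j f_j(x)).
Component likelihoods at x = 6.05:
  L_I = 0.0011176
  L_II = 6.88078e-07
  L_III = 0.358483
  L_IV = 0.0246931
Posterior odds = (π_III·L_III) / (π_IV·L_IV) = (0.28·0.358483) / (0.09·0.0246931) = 0.100375 / 0.00222238 ≈ 45.166

45.166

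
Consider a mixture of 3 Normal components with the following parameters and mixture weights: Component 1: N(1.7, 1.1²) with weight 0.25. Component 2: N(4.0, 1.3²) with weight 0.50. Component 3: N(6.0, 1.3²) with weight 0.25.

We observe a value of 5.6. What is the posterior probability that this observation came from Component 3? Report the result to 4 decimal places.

0.5036

The responsibility of component k is π_k f_k(x) divided by Σ_j π_j f_j(x).
Component likelihoods at x = 5.6:
  L_1 = 0.000675963
  L_2 = 0.143891
  L_3 = 0.29269
Weight by the priors:
  π_1·L_1 = 0.25 × 0.000675963 = 0.000168991
  π_2·L_2 = 0.50 × 0.143891 = 0.0719455
  π_3·L_3 = 0.25 × 0.29269 = 0.0731726
Normaliser: 0.000168991 + 0.0719455 + 0.0731726 = 0.145287
P(Component 3 | the observation) ≈ 0.5036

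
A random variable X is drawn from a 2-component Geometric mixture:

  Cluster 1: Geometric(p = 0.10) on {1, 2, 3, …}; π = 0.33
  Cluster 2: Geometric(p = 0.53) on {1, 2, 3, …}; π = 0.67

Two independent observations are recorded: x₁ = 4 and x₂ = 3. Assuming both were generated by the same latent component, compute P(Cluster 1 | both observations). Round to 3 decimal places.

0.311

The responsibility of component k is P(Z=k) f_k(x) divided by Σ_j P(Z=j) f_j(x).
Since both observations come from the same component, the likelihood for component k is f_k(x₁)·f_k(x₂).
  L_1 = [0.0729] × [0.081] = 0.0059049
  L_2 = [0.0550262] × [0.117077] = 0.0064423
Prior × likelihood for each component:
  P(Z=1)·L_1 = 0.33 × 0.0059049 = 0.00194862
  P(Z=2)·L_2 = 0.67 × 0.0064423 = 0.00431634
Evidence: 0.00194862 + 0.00431634 = 0.00626496
Responsibility of Cluster 1: 0.00194862 / 0.00626496 ≈ 0.311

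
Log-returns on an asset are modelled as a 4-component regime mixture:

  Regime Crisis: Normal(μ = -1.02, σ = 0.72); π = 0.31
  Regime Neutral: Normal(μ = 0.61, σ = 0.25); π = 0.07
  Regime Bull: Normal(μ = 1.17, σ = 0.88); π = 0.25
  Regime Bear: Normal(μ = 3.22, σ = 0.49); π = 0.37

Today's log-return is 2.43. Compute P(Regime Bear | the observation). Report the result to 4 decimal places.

P(component k | x) = P(Z=k)·f_k(x) / marginal(x), where marginal(x) = Σ_j P(Z=j)·f_j(x).
Evaluate each component's likelihood at the observed value:
  p_Crisis = (1/(0.72·√(2π)))·exp(−(2.43−-1.02)²/(2·0.72²)) = 0.554087·exp(-11.48003) = 5.72614e-06
  p_Neutral = (1/(0.25·√(2π)))·exp(−(2.43−0.61)²/(2·0.25²)) = 1.595769·exp(-26.49920) = 4.94896e-12
  p_Bull = (1/(0.88·√(2π)))·exp(−(2.43−1.17)²/(2·0.88²)) = 0.453344·exp(-1.02505) = 0.16265
  p_Bear = (1/(0.49·√(2π)))·exp(−(2.43−3.22)²/(2·0.49²)) = 0.814168·exp(-1.29967) = 0.221961
Unnormalised posteriors:
  P(Z=Crisis)·p_Crisis = 0.31 × 5.72614e-06 = 1.7751e-06
  P(Z=Neutral)·p_Neutral = 0.07 × 4.94896e-12 = 3.46427e-13
  P(Z=Bull)·p_Bull = 0.25 × 0.16265 = 0.0406624
  P(Z=Bear)·p_Bear = 0.37 × 0.221961 = 0.0821254
Marginal: 1.7751e-06 + 3.46427e-13 + 0.0406624 + 0.0821254 = 0.12279
P(Regime Bear | data) ≈ 0.6688

0.6688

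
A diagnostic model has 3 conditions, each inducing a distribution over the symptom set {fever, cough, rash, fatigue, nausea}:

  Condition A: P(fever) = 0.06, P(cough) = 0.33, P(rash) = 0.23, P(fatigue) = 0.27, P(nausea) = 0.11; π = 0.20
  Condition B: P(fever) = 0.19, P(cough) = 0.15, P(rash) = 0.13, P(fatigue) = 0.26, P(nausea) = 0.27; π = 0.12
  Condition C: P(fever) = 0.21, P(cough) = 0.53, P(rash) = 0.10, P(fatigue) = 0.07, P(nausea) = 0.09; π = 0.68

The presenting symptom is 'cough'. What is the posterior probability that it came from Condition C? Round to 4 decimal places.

By Bayes' theorem, P(k | x) = π_k f_k(x) / Σ_j π_j f_j(x).
Component likelihoods at x = 'cough':
  p_A = 0.33
  p_B = 0.15
  p_C = 0.53
Multiply by the mixture weights:
  π_A·p_A = 0.20 × 0.33 = 0.066
  π_B·p_B = 0.12 × 0.15 = 0.018
  π_C·p_C = 0.68 × 0.53 = 0.3604
Normaliser: 0.066 + 0.018 + 0.3604 = 0.4444
P(Condition C | the observation) ≈ 0.8110

0.8110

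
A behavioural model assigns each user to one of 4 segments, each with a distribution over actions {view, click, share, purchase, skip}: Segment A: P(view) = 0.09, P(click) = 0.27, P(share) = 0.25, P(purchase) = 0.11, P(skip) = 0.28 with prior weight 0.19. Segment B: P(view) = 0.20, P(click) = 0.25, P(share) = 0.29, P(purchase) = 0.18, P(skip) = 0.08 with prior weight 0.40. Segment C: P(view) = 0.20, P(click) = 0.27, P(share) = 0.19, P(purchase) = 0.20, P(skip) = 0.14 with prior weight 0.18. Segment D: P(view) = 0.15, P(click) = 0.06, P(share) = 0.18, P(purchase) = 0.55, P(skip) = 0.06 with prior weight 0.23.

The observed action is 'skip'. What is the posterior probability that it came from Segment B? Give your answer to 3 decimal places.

0.258

Apply Bayes' rule: the posterior for each component is proportional to its prior times its likelihood at x.
Categorical probabilities:
  L_A = 0.28
  L_B = 0.08
  L_C = 0.14
  L_D = 0.06
Weight by the priors:
  π_A·L_A = 0.19 × 0.28 = 0.0532
  π_B·L_B = 0.40 × 0.08 = 0.032
  π_C·L_C = 0.18 × 0.14 = 0.0252
  π_D·L_D = 0.23 × 0.06 = 0.0138
Normaliser: 0.0532 + 0.032 + 0.0252 + 0.0138 = 0.1242
P(Segment B | 'skip') ≈ 0.258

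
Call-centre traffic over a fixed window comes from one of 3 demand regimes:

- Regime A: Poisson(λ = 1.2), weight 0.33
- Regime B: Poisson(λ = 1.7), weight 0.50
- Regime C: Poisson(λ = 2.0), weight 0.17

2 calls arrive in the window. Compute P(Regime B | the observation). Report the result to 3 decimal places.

By Bayes' theorem, P(k | x) = w_k f_k(x) / Σ_j w_j f_j(x).
Evaluate each component's likelihood at the observed value:
  L_A = e^(−1.2)·1.2^2/2! = 0.21686
  L_B = e^(−1.7)·1.7^2/2! = 0.263978
  L_C = e^(−2.0)·2.0^2/2! = 0.270671
Prior × likelihood for each component:
  w_A·L_A = 0.33 × 0.21686 = 0.0715637
  w_B·L_B = 0.50 × 0.263978 = 0.131989
  w_C·L_C = 0.17 × 0.270671 = 0.046014
Denominator: 0.0715637 + 0.131989 + 0.046014 = 0.249567
P(Regime B | 2 calls) = 0.131989 / 0.249567 ≈ 0.529

0.529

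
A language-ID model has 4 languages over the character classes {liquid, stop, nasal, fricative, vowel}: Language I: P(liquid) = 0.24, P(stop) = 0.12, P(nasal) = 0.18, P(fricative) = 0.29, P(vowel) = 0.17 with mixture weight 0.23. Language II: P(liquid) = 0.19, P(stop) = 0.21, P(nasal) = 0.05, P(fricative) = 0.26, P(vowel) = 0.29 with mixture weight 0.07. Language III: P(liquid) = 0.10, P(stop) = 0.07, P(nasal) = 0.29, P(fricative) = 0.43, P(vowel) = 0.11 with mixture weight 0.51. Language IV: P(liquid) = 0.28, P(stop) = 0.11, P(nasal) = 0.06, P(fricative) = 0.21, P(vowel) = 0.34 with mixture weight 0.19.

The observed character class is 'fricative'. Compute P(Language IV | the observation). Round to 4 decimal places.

The responsibility of component k is π_k f_k(x) divided by Σ_j π_j f_j(x).
Component likelihoods at x = 'fricative':
  f_I = 0.29
  f_II = 0.26
  f_III = 0.43
  f_IV = 0.21
Weight by the priors:
  π_I·f_I = 0.23 × 0.29 = 0.0667
  π_II·f_II = 0.07 × 0.26 = 0.0182
  π_III·f_III = 0.51 × 0.43 = 0.2193
  π_IV·f_IV = 0.19 × 0.21 = 0.0399
Sum: 0.0667 + 0.0182 + 0.2193 + 0.0399 = 0.3441
So the posterior for Language IV is 0.0399 / 0.3441 ≈ 0.1160.

0.1160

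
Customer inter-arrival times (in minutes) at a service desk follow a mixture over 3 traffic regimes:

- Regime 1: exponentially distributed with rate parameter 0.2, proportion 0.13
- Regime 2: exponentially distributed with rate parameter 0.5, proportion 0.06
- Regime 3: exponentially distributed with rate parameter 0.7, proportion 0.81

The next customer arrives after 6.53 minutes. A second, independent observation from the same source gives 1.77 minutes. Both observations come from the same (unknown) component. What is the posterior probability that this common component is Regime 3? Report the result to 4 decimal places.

0.4926

The responsibility of component k is w_k f_k(x) divided by Σ_j w_j f_j(x).
Since both observations come from the same component, the likelihood for component k is f_k(x₁)·f_k(x₂).
  f_1 = [0.0541803] × [0.140375] = 0.00760556
  f_2 = [0.0190985] × [0.206357] = 0.0039411
  f_3 = [0.00724332] × [0.202772] = 0.00146874
Unnormalised posteriors:
  w_1·f_1 = 0.13 × 0.00760556 = 0.000988723
  w_2·f_2 = 0.06 × 0.0039411 = 0.000236466
  w_3·f_3 = 0.81 × 0.00146874 = 0.00118968
Evidence: 0.000988723 + 0.000236466 + 0.00118968 = 0.00241487
So the posterior for Regime 3 is 0.00118968 / 0.00241487 ≈ 0.4926.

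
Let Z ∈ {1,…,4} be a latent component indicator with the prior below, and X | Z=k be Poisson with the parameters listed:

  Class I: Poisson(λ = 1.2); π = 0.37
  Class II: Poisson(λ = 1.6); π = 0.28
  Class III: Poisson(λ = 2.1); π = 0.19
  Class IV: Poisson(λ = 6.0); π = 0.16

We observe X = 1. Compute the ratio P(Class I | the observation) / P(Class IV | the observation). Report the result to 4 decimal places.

56.1986

Posterior odds = (w_i f_i(x)) / (w_j f_j(x)); the normalising sum cancels.
Poisson probabilities:
  p_I = 0.361433
  p_II = 0.323034
  p_III = 0.257158
  p_IV = 0.0148725
0.13373 / 0.0023796 ≈ 56.1986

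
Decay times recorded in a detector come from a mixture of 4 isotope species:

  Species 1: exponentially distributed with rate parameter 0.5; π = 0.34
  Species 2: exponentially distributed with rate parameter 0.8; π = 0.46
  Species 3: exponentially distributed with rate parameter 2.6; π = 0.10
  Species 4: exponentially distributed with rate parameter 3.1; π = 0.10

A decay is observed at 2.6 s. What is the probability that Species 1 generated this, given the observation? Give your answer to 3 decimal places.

Posterior ∝ prior × likelihood, so P(k | x) ∝ w_k f_k(x); normalise over all components.
Component likelihoods at x = 2.6 s:
  L_1 = 0.136266
  L_2 = 0.0999442
  L_3 = 0.003014
  L_4 = 0.000979373
Multiply by the mixture weights:
  w_1·L_1 = 0.34 × 0.136266 = 0.0463304
  w_2·L_2 = 0.46 × 0.0999442 = 0.0459743
  w_3·L_3 = 0.10 × 0.003014 = 0.0003014
  w_4·L_4 = 0.10 × 0.000979373 = 9.79373e-05
Normaliser: 0.0463304 + 0.0459743 + 0.0003014 + 9.79373e-05 = 0.0927041
So the posterior for Species 1 is 0.0463304 / 0.0927041 ≈ 0.500.

0.500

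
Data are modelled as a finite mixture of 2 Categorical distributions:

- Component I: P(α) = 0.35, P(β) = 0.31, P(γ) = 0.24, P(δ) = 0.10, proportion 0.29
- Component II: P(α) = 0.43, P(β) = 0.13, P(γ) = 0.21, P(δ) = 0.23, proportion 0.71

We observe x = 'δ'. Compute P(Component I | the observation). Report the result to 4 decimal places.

The responsibility of component k is w_k f_k(x) divided by Σ_j w_j f_j(x).
Evaluate each component's likelihood at the observed value:
  p_I = 0.1
  p_II = 0.23
Weight by the priors:
  w_I·p_I = 0.29 × 0.1 = 0.029
  w_II·p_II = 0.71 × 0.23 = 0.1633
Marginal: 0.029 + 0.1633 = 0.1923
P(Component I | 'δ') = 0.029 / 0.1923 ≈ 0.1508

0.1508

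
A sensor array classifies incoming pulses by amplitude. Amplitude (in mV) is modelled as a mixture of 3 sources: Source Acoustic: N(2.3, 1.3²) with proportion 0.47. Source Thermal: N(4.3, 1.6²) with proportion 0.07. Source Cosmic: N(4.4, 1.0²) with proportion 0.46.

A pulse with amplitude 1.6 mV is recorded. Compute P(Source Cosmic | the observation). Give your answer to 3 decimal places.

The responsibility of component k is π_k f_k(x) divided by Σ_j π_j f_j(x).
Component likelihoods at x = 1.6 mV:
  L_Acoustic = (1/(1.3·√(2π)))·exp(−(1.6−2.3)²/(2·1.3²)) = 0.306879·exp(-0.14497) = 0.265465
  L_Thermal = (1/(1.6·√(2π)))·exp(−(1.6−4.3)²/(2·1.6²)) = 0.249339·exp(-1.42383) = 0.0600384
  L_Cosmic = (1/(1.0·√(2π)))·exp(−(1.6−4.4)²/(2·1.0²)) = 0.398942·exp(-3.92000) = 0.00791545
Prior × likelihood for each component:
  π_Acoustic·L_Acoustic = 0.47 × 0.265465 = 0.124768
  π_Thermal·L_Thermal = 0.07 × 0.0600384 = 0.00420269
  π_Cosmic·L_Cosmic = 0.46 × 0.00791545 = 0.00364111
Marginal: 0.124768 + 0.00420269 + 0.00364111 = 0.132612
P(Source Cosmic | x) = 0.00364111 / 0.132612 ≈ 0.027

0.027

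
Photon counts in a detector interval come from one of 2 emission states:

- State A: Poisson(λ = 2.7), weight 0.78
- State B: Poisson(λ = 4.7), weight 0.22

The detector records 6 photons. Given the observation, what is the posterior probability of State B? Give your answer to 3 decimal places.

Apply Bayes' rule: the posterior for each component is proportional to its prior times its likelihood at x.
Evaluate each component's likelihood at the observed value:
  L_A = 0.0361622
  L_B = 0.136167
Prior × likelihood for each component:
  π_A·L_A = 0.78 × 0.0361622 = 0.0282065
  π_B·L_B = 0.22 × 0.136167 = 0.0299567
Sum: 0.0282065 + 0.0299567 = 0.0581632
So the posterior for State B is 0.0299567 / 0.0581632 ≈ 0.515.

0.515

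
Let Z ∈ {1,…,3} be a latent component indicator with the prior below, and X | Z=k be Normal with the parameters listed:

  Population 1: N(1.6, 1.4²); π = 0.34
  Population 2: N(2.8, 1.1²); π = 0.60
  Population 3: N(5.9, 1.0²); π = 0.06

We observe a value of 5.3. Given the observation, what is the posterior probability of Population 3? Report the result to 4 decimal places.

0.5076

By Bayes' theorem, P(k | x) = π_k f_k(x) / Σ_j π_j f_j(x).
Evaluate each component's likelihood at the observed value:
  p_1 = 0.00867112
  p_2 = 0.0274087
  p_3 = 0.333225
Prior × likelihood for each component:
  π_1·p_1 = 0.34 × 0.00867112 = 0.00294818
  π_2·p_2 = 0.60 × 0.0274087 = 0.0164452
  π_3·p_3 = 0.06 × 0.333225 = 0.0199935
Marginal: 0.00294818 + 0.0164452 + 0.0199935 = 0.0393869
P(Population 3 | x) = 0.0199935 / 0.0393869 ≈ 0.5076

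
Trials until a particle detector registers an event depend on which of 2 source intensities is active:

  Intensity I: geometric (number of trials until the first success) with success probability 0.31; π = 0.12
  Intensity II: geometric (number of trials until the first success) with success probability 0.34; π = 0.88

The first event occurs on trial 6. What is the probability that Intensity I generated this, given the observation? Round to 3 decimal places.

The responsibility of component k is π_k f_k(x) divided by Σ_j π_j f_j(x).
Geometric probabilities:
  f_I = 0.048485
  f_II = 0.0425793
Multiply by the mixture weights:
  π_I·f_I = 0.12 × 0.048485 = 0.0058182
  π_II·f_II = 0.88 × 0.0425793 = 0.0374698
Sum: 0.0058182 + 0.0374698 = 0.043288
P(Intensity I | x) ≈ 0.134

0.134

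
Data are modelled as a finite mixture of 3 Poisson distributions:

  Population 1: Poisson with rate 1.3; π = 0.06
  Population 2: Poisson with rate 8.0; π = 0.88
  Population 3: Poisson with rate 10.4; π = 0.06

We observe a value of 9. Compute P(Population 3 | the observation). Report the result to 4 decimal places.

By Bayes' theorem, P(k | x) = w_k f_k(x) / Σ_j w_j f_j(x).
Evaluate each component's likelihood at the observed value:
  f_1 = 7.96424e-06
  f_2 = 0.124077
  f_3 = 0.119364
Weight by the priors:
  w_1·f_1 = 0.06 × 7.96424e-06 = 4.77854e-07
  w_2·f_2 = 0.88 × 0.124077 = 0.109188
  w_3·f_3 = 0.06 × 0.119364 = 0.00716186
Normaliser: 4.77854e-07 + 0.109188 + 0.00716186 = 0.11635
P(Population 3 | x) ≈ 0.0616

0.0616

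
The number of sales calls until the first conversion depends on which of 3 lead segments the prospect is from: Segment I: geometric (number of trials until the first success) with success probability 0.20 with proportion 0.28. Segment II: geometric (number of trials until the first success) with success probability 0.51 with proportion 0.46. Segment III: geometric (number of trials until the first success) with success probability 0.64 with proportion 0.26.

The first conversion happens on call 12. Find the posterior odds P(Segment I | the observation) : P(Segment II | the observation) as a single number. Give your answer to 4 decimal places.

Posterior odds = (π_i f_i(x)) / (π_j f_j(x)); the normalising sum cancels.
Evaluate each component's likelihood at the observed value:
  L_I = 0.0171799
  L_II = 0.000199401
  L_III = 8.42379e-06
Odds = (0.28/0.46) × (0.0171799/0.000199401) = 0.608696 × 86.1574 ≈ 52.4437

52.4437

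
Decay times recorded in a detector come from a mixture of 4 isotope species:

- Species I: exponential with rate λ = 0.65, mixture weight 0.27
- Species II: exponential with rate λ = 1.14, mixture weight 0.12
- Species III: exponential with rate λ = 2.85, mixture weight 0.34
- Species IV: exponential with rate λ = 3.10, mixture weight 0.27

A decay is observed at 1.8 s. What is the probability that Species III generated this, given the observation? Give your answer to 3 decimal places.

The responsibility of component k is π_k f_k(x) divided by Σ_j π_j f_j(x).
Evaluate each component's likelihood at the observed value:
  f_I = 0.65·e^(−0.65·1.8) = 0.65·e^(−1.1700) = 0.201739
  f_II = 1.14·e^(−1.14·1.8) = 1.14·e^(−2.0520) = 0.146465
  f_III = 2.85·e^(−2.85·1.8) = 2.85·e^(−5.1300) = 0.0168622
  f_IV = 3.10·e^(−3.10·1.8) = 3.10·e^(−5.5800) = 0.011695
Weight by the priors:
  π_I·f_I = 0.27 × 0.201739 = 0.0544694
  π_II·f_II = 0.12 × 0.146465 = 0.0175757
  π_III·f_III = 0.34 × 0.0168622 = 0.00573315
  π_IV·f_IV = 0.27 × 0.011695 = 0.00315764
Normaliser: 0.0544694 + 0.0175757 + 0.00573315 + 0.00315764 = 0.0809359
P(Species III | 1.8 s) ≈ 0.071

0.071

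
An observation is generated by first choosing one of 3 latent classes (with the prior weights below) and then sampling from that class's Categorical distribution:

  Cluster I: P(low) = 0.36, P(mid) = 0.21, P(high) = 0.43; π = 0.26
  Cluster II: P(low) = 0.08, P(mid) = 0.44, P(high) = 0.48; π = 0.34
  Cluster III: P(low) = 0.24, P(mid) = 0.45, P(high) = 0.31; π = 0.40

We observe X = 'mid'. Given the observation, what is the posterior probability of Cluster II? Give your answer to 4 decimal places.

0.3894

Posterior ∝ prior × likelihood, so P(k | x) ∝ P(Z=k) f_k(x); normalise over all components.
Component likelihoods at x = 'mid':
  f_I = 0.21
  f_II = 0.44
  f_III = 0.45
Weight by the priors:
  P(Z=I)·f_I = 0.26 × 0.21 = 0.0546
  P(Z=II)·f_II = 0.34 × 0.44 = 0.1496
  P(Z=III)·f_III = 0.40 × 0.45 = 0.18
Denominator: 0.0546 + 0.1496 + 0.18 = 0.3842
Responsibility of Cluster II: 0.1496 / 0.3842 ≈ 0.3894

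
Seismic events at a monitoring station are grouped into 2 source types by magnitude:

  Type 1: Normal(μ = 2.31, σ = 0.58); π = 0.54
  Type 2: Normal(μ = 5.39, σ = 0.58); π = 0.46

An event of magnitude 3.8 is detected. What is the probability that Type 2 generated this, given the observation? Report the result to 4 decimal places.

0.3502

P(component k | x) = π_k·f_k(x) / marginal(x), where marginal(x) = Σ_j π_j·f_j(x).
Component likelihoods at x = 3.8:
  f_1 = (1/(0.58·√(2π)))·exp(−(3.8−2.31)²/(2·0.58²)) = 0.687832·exp(-3.29979) = 0.0253747
  f_2 = (1/(0.58·√(2π)))·exp(−(3.8−5.39)²/(2·0.58²)) = 0.687832·exp(-3.75758) = 0.0160541
Multiply by the mixture weights:
  π_1·f_1 = 0.54 × 0.0253747 = 0.0137023
  π_2·f_2 = 0.46 × 0.0160541 = 0.00738488
Marginal: 0.0137023 + 0.00738488 = 0.0210872
P(Type 2 | data) = 0.00738488 / 0.0210872 ≈ 0.3502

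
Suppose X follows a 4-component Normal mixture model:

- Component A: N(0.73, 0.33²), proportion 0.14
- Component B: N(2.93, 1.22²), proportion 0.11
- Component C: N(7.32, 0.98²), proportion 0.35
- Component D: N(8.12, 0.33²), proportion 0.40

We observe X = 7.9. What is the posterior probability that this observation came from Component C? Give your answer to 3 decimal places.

0.236

Posterior ∝ prior × likelihood, so P(k | x) ∝ w_k f_k(x); normalise over all components.
Normal densities:
  p_A = (1/(0.33·√(2π)))·exp(−(7.9−0.73)²/(2·0.33²)) = 1.208916·exp(-236.03719) = 3.73893e-103
  p_B = (1/(1.22·√(2π)))·exp(−(7.9−2.93)²/(2·1.22²)) = 0.327002·exp(-8.29780) = 8.14442e-05
  p_C = (1/(0.98·√(2π)))·exp(−(7.9−7.32)²/(2·0.98²)) = 0.407084·exp(-0.17514) = 0.341683
  p_D = (1/(0.33·√(2π)))·exp(−(7.9−8.12)²/(2·0.33²)) = 1.208916·exp(-0.22222) = 0.968024
Weight by the priors:
  w_A·p_A = 0.14 × 3.73893e-103 = 5.2345e-104
  w_B·p_B = 0.11 × 8.14442e-05 = 8.95886e-06
  w_C·p_C = 0.35 × 0.341683 = 0.119589
  w_D·p_D = 0.40 × 0.968024 = 0.38721
Denominator: 5.2345e-104 + 8.95886e-06 + 0.119589 + 0.38721 = 0.506808
So the posterior for Component C is 0.119589 / 0.506808 ≈ 0.236.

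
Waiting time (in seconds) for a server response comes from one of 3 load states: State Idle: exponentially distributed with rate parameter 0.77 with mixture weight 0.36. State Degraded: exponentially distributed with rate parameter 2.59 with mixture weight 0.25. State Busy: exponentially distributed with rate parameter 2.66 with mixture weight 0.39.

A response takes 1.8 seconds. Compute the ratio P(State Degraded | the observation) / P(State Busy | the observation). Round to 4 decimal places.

0.7080

Posterior odds = (P(Z=i) f_i(x)) / (P(Z=j) f_j(x)); the normalising sum cancels.
Evaluate each component's likelihood at the observed value:
  p_Idle = 0.192557
  p_Degraded = 0.0244692
  p_Busy = 0.0221554
0.00611729 / 0.00864061 ≈ 0.7080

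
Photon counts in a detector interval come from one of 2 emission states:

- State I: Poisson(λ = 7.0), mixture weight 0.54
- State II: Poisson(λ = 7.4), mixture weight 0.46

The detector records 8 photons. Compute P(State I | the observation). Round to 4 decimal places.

0.5289

The responsibility of component k is P(Z=k) f_k(x) divided by Σ_j P(Z=j) f_j(x).
Component likelihoods at x = 8 photons:
  p_I = 0.130377
  p_II = 0.136318
Weight by the priors:
  P(Z=I)·p_I = 0.54 × 0.130377 = 0.0704038
  P(Z=II)·p_II = 0.46 × 0.136318 = 0.0627064
Marginal: 0.0704038 + 0.0627064 = 0.13311
So the posterior for State I is 0.0704038 / 0.13311 ≈ 0.5289.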